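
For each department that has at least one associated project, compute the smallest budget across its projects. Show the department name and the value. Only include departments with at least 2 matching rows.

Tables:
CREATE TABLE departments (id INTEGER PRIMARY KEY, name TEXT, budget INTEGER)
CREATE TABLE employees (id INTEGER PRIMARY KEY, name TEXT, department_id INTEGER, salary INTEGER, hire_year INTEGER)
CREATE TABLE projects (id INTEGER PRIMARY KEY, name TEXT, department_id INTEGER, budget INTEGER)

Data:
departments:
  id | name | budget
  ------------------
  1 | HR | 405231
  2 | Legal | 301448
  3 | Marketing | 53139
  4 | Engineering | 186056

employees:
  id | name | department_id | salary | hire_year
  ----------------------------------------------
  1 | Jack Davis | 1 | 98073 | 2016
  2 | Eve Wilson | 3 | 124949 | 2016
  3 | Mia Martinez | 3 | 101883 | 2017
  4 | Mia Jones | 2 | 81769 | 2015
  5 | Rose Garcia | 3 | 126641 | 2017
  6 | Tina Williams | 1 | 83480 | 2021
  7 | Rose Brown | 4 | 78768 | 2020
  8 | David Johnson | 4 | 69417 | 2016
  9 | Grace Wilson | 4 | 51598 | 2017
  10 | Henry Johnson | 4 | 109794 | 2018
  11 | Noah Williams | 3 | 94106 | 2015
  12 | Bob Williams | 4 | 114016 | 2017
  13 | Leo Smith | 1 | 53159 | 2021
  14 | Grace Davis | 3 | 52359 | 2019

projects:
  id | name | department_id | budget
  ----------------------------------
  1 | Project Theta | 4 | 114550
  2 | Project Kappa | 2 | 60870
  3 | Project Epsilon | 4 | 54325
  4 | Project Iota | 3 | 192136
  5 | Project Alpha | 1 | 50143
SELECT p.name, MIN(c.budget) AS min_budget FROM projects c JOIN departments p ON c.department_id = p.id GROUP BY p.id, p.name HAVING COUNT(*) >= 2

Execution result:
name | min_budget
Engineering | 54325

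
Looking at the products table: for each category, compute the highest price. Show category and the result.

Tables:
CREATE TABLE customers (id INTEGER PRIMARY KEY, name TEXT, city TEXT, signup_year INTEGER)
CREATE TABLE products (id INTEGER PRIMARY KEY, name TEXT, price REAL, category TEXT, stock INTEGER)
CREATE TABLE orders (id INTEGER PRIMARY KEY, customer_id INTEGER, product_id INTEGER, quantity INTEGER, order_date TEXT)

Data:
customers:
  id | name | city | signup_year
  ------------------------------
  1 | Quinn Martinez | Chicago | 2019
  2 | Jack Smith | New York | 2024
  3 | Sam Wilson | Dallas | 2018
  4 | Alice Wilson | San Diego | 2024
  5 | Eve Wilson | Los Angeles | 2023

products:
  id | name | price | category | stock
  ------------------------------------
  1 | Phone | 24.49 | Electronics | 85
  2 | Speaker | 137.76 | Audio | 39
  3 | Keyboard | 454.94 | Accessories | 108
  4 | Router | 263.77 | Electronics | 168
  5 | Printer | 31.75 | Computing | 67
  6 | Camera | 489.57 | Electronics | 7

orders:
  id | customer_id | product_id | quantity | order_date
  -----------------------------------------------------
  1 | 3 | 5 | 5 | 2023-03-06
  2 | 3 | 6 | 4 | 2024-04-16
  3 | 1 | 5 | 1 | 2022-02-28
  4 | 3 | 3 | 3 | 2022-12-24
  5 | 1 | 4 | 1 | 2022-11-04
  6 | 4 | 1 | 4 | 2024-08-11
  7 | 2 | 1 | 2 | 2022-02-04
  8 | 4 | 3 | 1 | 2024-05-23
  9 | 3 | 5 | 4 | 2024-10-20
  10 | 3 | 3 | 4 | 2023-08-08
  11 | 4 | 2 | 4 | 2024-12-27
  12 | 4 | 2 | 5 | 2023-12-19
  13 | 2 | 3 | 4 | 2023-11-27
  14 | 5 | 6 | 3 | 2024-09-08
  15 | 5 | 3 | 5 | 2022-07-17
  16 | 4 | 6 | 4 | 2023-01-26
SELECT category, MAX(price) AS max_price FROM products GROUP BY category

Execution result:
category | max_price
Accessories | 454.94
Audio | 137.76
Computing | 31.75
Electronics | 489.57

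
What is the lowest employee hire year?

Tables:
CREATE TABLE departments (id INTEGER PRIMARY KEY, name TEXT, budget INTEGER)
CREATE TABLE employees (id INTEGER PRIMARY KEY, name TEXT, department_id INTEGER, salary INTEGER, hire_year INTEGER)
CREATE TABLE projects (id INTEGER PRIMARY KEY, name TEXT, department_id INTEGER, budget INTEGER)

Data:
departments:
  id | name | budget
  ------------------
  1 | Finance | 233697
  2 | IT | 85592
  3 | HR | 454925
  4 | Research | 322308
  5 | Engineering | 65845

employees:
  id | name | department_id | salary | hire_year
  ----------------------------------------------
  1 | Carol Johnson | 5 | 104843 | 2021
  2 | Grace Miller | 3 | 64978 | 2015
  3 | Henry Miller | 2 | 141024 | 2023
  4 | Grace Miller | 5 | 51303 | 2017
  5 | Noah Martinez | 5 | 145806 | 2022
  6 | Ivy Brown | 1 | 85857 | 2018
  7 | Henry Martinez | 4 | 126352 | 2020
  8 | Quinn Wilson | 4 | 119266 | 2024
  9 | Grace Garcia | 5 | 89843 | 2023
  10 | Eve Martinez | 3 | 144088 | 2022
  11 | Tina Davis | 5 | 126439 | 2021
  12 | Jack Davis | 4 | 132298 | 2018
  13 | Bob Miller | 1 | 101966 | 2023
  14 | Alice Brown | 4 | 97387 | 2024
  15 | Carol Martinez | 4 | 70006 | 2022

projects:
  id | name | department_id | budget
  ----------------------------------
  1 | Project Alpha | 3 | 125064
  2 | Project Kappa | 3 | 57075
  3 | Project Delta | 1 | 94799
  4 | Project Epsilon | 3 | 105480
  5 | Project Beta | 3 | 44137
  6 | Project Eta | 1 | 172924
SELECT MIN(hire_year) FROM employees

Execution result:
2015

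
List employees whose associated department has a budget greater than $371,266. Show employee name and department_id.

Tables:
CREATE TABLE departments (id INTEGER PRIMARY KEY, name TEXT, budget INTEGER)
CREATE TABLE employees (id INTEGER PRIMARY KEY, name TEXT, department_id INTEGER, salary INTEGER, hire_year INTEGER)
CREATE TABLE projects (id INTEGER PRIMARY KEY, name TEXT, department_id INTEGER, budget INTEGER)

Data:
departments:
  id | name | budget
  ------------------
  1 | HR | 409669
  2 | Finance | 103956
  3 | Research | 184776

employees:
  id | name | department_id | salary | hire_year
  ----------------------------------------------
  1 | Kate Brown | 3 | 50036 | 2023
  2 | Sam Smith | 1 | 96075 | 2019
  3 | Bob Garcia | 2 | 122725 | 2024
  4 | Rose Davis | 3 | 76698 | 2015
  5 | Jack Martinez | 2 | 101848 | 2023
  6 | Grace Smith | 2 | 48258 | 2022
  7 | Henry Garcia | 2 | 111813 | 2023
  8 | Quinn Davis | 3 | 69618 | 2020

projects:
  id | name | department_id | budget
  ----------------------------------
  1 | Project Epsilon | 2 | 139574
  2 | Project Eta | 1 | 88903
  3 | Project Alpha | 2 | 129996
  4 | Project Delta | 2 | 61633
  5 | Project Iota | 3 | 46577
SELECT name, department_id FROM employees WHERE department_id IN (SELECT id FROM departments WHERE budget > 371266)

Execution result:
name | department_id
Sam Smith | 1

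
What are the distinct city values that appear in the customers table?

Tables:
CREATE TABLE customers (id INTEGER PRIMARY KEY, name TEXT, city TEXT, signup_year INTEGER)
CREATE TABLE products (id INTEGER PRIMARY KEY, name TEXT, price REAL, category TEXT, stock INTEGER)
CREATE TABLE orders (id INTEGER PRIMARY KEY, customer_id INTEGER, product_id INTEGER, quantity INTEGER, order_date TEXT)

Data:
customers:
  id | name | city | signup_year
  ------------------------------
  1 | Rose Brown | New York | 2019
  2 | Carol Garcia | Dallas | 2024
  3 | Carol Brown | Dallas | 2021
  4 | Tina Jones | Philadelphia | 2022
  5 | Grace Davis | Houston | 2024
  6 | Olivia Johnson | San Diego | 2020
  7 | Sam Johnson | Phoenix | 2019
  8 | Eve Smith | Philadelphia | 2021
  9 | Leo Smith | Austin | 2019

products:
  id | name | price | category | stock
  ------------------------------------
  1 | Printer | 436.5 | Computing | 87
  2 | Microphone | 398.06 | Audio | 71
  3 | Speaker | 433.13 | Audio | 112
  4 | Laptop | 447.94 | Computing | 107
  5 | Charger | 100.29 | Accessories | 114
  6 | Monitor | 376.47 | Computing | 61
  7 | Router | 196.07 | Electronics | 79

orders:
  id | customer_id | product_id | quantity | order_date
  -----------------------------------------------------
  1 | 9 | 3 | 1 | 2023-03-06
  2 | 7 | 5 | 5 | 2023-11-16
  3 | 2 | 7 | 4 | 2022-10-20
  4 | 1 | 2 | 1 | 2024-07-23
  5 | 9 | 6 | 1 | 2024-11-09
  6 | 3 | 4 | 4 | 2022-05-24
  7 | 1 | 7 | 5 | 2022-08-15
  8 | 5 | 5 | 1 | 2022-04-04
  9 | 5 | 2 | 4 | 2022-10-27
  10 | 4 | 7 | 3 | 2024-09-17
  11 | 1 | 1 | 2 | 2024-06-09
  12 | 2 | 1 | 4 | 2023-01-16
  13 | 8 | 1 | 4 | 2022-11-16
SELECT DISTINCT city FROM customers

Execution result:
city
New York
Dallas
Philadelphia
Houston
San Diego
Phoenix
Austin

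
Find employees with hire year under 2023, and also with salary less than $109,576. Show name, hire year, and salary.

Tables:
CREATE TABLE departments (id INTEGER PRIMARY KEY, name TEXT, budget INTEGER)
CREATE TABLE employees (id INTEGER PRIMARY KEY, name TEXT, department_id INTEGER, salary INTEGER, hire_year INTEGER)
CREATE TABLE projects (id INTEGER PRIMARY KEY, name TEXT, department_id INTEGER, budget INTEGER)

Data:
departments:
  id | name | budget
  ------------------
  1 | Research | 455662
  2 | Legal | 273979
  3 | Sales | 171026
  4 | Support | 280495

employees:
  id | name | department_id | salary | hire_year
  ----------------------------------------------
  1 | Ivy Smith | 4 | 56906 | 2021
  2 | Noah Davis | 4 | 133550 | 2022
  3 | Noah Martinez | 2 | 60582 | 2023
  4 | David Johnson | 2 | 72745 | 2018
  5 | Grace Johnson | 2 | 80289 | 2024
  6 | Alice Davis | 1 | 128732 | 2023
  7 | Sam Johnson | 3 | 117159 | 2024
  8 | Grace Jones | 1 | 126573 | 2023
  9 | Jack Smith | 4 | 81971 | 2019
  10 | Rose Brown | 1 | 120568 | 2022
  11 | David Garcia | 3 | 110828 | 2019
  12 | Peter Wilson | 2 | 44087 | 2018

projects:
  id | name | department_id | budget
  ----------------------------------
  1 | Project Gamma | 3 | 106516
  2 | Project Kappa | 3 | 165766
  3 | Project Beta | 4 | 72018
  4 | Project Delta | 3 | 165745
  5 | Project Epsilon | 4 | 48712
SELECT name, hire_year, salary FROM employees WHERE hire_year < 2023 AND salary < 109576

Execution result:
name | hire_year | salary
Ivy Smith | 2021 | 56906
David Johnson | 2018 | 72745
Jack Smith | 2019 | 81971
Peter Wilson | 2018 | 44087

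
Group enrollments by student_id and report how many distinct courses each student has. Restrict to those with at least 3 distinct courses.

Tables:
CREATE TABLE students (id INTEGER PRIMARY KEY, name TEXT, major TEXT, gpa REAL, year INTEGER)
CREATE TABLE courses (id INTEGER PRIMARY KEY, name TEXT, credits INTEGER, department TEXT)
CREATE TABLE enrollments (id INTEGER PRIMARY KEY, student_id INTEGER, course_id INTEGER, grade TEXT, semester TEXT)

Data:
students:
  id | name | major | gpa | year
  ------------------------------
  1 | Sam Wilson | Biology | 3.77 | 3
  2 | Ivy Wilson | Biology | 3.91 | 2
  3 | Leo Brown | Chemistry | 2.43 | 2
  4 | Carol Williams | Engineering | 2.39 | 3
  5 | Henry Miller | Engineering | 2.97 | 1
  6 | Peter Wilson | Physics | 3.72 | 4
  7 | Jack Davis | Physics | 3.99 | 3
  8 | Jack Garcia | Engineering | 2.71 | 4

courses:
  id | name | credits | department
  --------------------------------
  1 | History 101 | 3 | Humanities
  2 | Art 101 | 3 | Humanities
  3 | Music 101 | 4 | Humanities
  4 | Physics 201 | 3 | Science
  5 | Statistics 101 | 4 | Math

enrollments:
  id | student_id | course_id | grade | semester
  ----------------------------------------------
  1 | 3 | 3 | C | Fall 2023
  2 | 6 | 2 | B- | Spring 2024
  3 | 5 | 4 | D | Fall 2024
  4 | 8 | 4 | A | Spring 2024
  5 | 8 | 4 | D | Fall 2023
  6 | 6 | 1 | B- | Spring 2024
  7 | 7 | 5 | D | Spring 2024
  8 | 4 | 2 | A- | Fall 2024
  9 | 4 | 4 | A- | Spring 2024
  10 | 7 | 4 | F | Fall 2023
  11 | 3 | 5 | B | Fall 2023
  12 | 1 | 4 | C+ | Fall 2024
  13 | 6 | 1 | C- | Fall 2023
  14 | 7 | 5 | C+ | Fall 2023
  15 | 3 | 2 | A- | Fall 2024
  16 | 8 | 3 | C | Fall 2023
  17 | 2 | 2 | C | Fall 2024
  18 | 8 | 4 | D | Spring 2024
SELECT student_id, COUNT(DISTINCT course_id) AS distinct_course_count FROM enrollments GROUP BY student_id HAVING COUNT(DISTINCT course_id) >= 3

Execution result:
student_id | distinct_course_count
3 | 3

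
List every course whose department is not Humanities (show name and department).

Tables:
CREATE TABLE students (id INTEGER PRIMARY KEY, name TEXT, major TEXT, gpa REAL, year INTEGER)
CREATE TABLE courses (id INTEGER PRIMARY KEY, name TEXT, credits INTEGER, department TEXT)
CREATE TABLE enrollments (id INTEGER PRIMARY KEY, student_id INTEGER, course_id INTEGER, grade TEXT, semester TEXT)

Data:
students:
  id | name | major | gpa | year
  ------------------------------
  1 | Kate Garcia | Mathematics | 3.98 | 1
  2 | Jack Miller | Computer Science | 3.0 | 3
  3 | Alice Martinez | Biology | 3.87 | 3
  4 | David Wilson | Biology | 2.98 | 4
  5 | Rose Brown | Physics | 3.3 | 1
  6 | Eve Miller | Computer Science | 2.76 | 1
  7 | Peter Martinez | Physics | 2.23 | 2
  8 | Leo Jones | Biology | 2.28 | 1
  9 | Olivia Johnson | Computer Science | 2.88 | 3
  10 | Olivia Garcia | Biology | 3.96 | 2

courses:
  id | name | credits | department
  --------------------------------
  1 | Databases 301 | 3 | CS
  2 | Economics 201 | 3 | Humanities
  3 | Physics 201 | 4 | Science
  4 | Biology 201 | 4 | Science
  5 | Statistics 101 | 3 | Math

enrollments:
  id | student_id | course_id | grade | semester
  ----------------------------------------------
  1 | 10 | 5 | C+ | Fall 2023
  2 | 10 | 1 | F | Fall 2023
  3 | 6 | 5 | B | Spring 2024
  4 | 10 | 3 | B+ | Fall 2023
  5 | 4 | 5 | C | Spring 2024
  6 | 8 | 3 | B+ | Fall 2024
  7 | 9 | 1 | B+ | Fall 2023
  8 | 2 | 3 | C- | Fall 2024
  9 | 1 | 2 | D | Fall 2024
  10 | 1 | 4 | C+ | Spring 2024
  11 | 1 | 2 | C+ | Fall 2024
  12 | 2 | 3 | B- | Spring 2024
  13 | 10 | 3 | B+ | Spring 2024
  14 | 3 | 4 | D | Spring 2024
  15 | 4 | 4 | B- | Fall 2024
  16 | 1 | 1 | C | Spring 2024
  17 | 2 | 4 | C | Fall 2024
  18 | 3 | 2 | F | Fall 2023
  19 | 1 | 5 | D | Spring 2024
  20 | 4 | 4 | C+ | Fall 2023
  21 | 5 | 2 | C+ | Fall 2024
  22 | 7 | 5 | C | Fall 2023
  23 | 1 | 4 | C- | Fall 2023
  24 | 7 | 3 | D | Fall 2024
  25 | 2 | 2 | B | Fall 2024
SELECT name, department FROM courses WHERE department <> 'Humanities'

Execution result:
name | department
Databases 301 | CS
Physics 201 | Science
Biology 201 | Science
Statistics 101 | Math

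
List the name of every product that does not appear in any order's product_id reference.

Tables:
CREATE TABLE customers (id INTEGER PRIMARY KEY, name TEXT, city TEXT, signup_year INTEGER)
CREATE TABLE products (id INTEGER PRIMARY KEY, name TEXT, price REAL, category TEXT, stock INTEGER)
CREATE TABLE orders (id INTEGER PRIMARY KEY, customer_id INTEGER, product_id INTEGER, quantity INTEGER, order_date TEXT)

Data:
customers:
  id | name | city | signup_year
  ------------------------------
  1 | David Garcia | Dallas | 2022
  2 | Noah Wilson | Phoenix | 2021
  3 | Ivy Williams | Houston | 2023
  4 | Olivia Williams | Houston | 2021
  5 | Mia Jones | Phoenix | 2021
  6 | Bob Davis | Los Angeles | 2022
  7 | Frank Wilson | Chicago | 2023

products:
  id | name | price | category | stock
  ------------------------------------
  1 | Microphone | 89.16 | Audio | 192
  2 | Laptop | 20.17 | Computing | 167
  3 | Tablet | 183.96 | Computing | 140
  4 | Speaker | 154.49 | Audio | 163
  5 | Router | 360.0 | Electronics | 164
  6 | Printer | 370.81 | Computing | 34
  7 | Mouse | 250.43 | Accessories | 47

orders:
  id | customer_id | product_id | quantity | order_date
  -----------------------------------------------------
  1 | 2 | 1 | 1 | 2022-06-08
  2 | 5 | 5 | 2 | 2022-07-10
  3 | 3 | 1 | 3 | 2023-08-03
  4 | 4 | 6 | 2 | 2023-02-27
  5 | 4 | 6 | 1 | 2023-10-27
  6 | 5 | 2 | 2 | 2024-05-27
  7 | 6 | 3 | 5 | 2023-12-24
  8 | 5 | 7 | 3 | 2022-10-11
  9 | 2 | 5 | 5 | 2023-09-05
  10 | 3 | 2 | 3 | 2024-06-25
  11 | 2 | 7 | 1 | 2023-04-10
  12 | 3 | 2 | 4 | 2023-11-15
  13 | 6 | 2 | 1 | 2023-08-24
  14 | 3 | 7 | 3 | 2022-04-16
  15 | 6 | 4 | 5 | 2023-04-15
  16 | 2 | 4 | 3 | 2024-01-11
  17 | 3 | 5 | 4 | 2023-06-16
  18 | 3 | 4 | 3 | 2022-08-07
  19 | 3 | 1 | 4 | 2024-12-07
SELECT p.name FROM products p LEFT JOIN orders c ON c.product_id = p.id WHERE c.id IS NULL

Execution result:
(no rows)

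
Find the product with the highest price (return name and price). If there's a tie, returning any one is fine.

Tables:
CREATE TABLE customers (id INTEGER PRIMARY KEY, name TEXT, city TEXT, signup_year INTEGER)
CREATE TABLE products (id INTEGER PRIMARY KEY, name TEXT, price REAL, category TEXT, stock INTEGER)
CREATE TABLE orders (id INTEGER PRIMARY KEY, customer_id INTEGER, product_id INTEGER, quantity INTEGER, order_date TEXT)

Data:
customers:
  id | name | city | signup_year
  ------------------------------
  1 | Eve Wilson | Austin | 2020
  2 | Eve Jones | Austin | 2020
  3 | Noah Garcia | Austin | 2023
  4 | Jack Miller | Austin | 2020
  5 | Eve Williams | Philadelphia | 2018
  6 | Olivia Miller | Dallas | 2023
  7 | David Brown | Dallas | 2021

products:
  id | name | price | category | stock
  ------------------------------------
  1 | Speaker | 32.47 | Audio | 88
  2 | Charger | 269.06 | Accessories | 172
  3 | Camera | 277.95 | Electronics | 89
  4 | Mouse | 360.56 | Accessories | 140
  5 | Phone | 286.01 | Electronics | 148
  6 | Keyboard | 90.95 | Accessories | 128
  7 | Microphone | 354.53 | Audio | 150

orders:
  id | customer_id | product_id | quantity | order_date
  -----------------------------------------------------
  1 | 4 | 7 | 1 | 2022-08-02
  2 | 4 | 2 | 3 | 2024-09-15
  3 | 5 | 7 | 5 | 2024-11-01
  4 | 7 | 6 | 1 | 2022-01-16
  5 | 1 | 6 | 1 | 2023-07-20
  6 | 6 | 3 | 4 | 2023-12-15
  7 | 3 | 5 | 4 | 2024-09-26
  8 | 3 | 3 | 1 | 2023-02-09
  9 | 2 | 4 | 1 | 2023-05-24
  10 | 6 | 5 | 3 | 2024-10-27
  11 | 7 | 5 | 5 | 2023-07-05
SELECT name, price FROM products ORDER BY price DESC LIMIT 1

Execution result:
name | price
Mouse | 360.56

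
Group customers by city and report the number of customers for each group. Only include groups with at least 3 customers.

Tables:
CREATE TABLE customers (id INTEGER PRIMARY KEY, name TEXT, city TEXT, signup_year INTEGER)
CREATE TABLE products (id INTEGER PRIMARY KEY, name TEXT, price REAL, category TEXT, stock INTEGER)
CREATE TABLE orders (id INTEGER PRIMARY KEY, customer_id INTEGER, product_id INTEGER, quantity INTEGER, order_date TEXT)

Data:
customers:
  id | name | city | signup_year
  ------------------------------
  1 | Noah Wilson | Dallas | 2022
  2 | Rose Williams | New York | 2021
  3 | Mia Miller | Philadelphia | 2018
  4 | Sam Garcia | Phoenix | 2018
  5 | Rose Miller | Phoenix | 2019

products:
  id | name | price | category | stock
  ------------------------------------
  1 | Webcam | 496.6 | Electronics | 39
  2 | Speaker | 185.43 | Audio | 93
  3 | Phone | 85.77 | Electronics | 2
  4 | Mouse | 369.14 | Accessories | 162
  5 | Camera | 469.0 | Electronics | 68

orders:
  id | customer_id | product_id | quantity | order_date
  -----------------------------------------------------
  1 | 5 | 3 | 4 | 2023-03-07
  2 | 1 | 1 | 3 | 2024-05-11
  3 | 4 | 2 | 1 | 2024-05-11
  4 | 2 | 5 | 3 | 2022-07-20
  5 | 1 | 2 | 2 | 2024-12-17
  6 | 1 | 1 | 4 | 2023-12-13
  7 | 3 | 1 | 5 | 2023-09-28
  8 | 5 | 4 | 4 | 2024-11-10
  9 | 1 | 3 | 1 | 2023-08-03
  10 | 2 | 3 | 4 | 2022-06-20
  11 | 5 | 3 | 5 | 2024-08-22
SELECT city, COUNT(*) AS n FROM customers GROUP BY city HAVING COUNT(*) >= 3

Execution result:
(no rows)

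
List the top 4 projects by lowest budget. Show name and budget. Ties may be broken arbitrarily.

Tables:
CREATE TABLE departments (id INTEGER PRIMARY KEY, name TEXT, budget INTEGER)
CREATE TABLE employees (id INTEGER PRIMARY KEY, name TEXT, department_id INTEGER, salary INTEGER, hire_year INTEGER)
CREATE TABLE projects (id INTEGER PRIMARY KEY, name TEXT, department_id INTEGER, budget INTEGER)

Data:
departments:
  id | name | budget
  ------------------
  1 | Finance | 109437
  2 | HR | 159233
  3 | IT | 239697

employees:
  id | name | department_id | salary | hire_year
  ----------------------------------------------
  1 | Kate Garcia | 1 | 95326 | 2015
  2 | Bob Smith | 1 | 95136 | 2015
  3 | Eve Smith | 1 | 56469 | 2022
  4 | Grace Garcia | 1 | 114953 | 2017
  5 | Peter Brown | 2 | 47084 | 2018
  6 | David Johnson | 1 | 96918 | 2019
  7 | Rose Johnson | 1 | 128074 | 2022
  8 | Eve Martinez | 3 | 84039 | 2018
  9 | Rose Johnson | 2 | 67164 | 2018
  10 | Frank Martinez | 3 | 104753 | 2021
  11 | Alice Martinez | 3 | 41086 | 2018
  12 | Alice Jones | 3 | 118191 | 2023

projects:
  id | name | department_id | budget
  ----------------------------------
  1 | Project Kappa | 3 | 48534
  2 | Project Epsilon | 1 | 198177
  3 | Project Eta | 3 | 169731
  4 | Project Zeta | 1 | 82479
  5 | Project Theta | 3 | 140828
SELECT name, budget FROM projects ORDER BY budget ASC LIMIT 4

Execution result:
name | budget
Project Kappa | 48534
Project Zeta | 82479
Project Theta | 140828
Project Eta | 169731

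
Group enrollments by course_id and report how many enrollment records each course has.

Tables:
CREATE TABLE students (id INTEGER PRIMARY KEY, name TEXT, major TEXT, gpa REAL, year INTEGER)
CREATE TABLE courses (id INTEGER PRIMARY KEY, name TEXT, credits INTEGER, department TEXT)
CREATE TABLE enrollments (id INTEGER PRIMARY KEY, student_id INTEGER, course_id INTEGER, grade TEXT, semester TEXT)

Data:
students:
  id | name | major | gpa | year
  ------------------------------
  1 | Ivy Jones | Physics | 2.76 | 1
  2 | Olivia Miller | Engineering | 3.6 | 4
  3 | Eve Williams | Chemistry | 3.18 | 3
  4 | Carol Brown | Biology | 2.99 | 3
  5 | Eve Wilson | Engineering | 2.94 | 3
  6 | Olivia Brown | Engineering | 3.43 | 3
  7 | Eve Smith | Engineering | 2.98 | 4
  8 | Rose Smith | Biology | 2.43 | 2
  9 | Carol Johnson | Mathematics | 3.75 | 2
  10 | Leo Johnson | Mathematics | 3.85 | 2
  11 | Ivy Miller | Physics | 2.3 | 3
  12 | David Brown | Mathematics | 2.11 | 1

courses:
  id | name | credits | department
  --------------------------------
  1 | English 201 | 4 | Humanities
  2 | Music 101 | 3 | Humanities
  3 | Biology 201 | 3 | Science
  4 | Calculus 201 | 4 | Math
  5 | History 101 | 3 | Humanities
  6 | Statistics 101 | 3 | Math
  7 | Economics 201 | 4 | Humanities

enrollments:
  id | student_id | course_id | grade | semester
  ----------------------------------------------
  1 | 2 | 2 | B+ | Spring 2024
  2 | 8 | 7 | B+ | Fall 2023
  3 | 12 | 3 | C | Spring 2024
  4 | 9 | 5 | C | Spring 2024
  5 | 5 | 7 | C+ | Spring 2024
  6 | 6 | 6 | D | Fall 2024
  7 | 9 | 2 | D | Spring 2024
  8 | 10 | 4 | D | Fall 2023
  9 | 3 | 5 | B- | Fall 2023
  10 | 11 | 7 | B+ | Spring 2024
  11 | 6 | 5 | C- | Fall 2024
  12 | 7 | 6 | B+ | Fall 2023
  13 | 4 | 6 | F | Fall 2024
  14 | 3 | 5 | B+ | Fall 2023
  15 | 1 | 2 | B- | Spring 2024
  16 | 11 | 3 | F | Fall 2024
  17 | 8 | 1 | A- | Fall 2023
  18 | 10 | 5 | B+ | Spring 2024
SELECT course_id, COUNT(*) AS enrollment_count FROM enrollments GROUP BY course_id

Execution result:
course_id | enrollment_count
1 | 1
2 | 3
3 | 2
4 | 1
5 | 5
6 | 3
7 | 3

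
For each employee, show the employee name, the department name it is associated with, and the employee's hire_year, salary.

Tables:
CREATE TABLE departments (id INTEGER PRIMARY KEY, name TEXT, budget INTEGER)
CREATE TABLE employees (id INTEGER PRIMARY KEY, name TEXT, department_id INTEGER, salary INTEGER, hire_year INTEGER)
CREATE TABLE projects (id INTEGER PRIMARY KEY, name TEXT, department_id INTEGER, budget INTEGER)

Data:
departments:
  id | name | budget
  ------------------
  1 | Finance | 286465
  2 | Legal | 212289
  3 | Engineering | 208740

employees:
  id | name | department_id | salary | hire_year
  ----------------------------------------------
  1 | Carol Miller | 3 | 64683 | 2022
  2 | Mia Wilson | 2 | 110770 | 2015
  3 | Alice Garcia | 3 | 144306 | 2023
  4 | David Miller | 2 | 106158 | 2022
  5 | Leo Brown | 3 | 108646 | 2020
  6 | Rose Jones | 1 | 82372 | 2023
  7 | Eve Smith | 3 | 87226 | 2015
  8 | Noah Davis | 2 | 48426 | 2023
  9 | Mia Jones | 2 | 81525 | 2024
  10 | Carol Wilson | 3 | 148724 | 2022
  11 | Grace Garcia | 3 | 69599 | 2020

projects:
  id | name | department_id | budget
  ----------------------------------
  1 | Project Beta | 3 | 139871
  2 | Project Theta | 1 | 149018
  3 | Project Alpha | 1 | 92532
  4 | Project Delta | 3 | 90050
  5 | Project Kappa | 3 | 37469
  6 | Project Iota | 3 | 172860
SELECT c.name, p.name AS department, c.hire_year, c.salary FROM employees c JOIN departments p ON c.department_id = p.id

Execution result:
name | department | hire_year | salary
Carol Miller | Engineering | 2022 | 64683
Mia Wilson | Legal | 2015 | 110770
Alice Garcia | Engineering | 2023 | 144306
David Miller | Legal | 2022 | 106158
Leo Brown | Engineering | 2020 | 108646
Rose Jones | Finance | 2023 | 82372
Eve Smith | Engineering | 2015 | 87226
Noah Davis | Legal | 2023 | 48426
Mia Jones | Legal | 2024 | 81525
Carol Wilson | Engineering | 2022 | 148724
Grace Garcia | Engineering | 2020 | 69599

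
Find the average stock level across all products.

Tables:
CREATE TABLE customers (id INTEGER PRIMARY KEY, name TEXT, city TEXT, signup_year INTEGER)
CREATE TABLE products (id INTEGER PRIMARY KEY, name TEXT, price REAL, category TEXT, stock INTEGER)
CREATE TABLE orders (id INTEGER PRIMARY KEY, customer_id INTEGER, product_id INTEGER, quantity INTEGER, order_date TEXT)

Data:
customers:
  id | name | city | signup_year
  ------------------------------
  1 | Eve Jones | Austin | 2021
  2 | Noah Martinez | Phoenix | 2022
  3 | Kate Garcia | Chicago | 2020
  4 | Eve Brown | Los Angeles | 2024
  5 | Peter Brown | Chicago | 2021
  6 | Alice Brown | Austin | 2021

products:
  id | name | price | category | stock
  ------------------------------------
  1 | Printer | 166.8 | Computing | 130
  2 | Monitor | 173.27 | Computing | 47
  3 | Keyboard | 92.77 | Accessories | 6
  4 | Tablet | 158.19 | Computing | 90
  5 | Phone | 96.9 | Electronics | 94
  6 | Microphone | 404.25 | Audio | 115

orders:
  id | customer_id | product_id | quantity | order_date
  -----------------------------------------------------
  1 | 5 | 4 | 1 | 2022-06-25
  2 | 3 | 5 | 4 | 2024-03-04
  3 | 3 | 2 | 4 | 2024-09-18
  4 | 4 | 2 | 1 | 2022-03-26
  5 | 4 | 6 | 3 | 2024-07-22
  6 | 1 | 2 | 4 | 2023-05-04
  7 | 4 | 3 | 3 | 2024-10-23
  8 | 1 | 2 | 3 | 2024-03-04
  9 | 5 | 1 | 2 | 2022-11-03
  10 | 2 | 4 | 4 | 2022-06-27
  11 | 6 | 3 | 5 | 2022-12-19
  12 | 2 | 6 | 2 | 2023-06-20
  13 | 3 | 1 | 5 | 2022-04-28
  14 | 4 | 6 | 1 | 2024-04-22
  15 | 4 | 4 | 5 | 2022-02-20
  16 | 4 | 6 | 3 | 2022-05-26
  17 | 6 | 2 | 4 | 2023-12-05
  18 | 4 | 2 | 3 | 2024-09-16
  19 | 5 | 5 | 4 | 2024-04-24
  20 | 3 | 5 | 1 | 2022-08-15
SELECT AVG(stock) FROM products

Execution result:
80.33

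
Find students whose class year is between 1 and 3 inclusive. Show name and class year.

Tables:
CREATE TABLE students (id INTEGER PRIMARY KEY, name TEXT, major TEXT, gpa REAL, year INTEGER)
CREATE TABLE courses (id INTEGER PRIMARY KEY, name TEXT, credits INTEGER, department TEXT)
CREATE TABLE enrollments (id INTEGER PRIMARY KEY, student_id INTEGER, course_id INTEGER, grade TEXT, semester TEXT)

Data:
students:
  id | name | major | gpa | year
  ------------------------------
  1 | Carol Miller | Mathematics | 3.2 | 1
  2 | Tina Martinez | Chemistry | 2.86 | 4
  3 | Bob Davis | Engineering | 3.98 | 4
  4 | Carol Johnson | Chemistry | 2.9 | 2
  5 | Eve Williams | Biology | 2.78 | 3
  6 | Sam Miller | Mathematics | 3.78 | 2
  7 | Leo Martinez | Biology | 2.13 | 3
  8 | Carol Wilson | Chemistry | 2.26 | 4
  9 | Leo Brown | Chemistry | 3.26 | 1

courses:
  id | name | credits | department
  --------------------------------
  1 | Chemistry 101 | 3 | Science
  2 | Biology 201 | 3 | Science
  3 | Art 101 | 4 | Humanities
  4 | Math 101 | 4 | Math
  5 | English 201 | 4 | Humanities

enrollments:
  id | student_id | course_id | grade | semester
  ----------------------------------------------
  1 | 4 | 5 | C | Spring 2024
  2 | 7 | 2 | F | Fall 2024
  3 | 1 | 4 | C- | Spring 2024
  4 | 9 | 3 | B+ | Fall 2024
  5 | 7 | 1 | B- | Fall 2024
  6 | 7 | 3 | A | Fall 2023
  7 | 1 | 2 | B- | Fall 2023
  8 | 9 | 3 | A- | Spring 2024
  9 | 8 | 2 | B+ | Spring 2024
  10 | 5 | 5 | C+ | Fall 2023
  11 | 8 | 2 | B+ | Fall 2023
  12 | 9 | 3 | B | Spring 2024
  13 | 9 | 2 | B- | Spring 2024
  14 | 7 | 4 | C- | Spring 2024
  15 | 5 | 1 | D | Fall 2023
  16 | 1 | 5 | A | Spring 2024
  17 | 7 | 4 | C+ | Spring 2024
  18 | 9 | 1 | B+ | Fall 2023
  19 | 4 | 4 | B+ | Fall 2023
SELECT name, year FROM students WHERE year BETWEEN 1 AND 3

Execution result:
name | year
Carol Miller | 1
Carol Johnson | 2
Eve Williams | 3
Sam Miller | 2
Leo Martinez | 3
Leo Brown | 1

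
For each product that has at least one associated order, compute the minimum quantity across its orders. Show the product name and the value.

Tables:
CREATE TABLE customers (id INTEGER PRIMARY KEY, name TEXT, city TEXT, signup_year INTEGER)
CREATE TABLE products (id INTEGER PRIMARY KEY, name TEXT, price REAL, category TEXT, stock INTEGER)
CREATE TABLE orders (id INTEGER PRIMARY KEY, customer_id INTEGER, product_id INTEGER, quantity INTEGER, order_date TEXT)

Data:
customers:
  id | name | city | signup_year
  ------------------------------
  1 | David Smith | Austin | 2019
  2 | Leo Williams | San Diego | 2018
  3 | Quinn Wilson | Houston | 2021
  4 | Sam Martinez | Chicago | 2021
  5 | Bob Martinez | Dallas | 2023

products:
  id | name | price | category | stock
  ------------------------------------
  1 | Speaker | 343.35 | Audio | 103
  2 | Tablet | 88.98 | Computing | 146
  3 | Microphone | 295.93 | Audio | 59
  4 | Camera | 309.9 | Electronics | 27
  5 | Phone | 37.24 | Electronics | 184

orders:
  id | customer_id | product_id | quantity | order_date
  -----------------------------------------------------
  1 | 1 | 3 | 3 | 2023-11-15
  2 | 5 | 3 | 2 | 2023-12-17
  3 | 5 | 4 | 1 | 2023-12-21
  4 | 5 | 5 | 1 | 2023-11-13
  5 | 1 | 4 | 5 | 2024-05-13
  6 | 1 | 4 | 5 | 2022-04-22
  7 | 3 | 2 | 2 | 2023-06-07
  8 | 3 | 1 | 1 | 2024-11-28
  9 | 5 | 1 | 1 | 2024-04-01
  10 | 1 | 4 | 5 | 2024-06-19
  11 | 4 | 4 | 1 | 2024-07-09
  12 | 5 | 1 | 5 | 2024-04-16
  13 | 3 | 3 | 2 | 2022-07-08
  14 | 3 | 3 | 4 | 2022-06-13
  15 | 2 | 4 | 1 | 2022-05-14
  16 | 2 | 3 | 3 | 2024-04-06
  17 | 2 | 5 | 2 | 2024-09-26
SELECT p.name, MIN(c.quantity) AS min_quantity FROM orders c JOIN products p ON c.product_id = p.id GROUP BY p.id, p.name

Execution result:
name | min_quantity
Speaker | 1
Tablet | 2
Microphone | 2
Camera | 1
Phone | 1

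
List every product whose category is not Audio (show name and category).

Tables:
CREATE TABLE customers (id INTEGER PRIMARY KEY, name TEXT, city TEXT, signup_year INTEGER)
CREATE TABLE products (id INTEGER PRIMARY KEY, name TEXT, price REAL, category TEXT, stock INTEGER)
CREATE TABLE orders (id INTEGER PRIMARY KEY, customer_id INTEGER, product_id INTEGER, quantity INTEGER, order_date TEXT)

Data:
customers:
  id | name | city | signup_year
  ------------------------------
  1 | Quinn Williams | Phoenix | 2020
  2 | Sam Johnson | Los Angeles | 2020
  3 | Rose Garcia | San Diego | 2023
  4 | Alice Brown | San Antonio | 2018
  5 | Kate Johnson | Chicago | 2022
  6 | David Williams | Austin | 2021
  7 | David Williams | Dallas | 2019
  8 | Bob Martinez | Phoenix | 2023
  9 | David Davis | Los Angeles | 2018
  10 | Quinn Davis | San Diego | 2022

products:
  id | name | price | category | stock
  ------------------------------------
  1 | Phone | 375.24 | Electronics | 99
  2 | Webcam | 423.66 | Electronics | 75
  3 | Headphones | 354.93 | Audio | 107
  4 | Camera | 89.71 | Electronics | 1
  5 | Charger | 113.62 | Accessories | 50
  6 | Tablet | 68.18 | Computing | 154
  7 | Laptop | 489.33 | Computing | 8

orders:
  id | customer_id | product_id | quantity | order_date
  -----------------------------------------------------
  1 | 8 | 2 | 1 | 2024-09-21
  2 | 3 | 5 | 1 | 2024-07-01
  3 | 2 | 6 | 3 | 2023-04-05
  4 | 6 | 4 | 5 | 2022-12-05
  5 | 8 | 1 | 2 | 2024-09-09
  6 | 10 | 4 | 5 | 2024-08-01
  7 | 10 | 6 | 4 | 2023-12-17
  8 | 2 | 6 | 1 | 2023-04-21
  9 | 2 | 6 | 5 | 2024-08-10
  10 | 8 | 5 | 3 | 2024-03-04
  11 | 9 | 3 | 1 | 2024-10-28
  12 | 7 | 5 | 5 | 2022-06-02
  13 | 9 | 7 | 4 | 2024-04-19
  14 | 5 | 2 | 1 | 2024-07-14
SELECT name, category FROM products WHERE category <> 'Audio'

Execution result:
name | category
Phone | Electronics
Webcam | Electronics
Camera | Electronics
Charger | Accessories
Tablet | Computing
Laptop | Computing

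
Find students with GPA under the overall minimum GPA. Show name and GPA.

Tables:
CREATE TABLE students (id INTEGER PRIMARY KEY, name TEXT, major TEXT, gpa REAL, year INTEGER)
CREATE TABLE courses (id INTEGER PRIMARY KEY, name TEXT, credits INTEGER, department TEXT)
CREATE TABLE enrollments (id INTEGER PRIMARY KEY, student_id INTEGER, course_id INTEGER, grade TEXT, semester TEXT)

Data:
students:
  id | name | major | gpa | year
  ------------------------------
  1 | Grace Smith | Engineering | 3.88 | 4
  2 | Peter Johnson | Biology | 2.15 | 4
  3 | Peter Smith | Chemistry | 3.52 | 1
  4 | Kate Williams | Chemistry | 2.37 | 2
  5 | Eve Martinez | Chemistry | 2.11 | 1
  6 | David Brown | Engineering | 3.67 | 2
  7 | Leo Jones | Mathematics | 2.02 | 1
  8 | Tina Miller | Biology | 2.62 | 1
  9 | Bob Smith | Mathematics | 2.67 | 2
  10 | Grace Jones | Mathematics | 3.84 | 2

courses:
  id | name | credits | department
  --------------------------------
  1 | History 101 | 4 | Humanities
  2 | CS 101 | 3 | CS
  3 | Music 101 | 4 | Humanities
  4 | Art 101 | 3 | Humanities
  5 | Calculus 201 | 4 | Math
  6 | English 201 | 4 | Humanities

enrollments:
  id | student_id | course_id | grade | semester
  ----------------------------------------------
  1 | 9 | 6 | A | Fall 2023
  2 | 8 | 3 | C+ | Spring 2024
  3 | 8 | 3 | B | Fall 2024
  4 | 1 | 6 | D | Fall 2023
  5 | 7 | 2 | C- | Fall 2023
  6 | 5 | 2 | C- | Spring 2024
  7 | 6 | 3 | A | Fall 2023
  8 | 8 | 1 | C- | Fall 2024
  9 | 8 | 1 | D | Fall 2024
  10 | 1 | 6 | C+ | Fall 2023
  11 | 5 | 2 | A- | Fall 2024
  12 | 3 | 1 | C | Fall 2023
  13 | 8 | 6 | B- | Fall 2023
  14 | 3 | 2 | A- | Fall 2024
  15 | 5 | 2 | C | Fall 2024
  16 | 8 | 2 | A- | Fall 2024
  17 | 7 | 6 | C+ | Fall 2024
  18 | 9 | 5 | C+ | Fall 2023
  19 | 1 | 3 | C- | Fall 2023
SELECT name, gpa FROM students WHERE gpa < (SELECT MIN(gpa) FROM students)

Execution result:
(no rows)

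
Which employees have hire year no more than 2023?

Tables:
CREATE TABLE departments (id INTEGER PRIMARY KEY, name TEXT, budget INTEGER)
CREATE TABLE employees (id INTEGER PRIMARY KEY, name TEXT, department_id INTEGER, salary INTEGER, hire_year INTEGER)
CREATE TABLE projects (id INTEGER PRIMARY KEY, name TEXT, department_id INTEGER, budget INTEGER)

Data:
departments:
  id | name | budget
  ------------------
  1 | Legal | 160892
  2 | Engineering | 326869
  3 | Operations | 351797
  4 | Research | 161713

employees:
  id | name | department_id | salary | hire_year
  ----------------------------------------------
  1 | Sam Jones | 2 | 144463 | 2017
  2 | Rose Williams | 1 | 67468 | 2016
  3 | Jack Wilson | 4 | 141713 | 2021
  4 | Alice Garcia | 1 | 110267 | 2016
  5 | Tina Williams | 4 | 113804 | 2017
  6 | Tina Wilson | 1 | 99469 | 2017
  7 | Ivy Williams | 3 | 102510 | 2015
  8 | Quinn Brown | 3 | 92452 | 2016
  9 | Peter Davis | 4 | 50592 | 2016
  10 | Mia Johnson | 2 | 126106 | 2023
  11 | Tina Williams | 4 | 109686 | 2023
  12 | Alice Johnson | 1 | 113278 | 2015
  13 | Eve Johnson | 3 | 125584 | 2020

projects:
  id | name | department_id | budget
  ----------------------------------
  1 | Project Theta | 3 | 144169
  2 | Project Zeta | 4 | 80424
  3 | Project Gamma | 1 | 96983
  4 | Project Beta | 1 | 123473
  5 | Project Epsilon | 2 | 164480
SELECT name, hire_year FROM employees WHERE hire_year <= 2023

Execution result:
name | hire_year
Sam Jones | 2017
Rose Williams | 2016
Jack Wilson | 2021
Alice Garcia | 2016
Tina Williams | 2017
Tina Wilson | 2017
Ivy Williams | 2015
Quinn Brown | 2016
Peter Davis | 2016
Mia Johnson | 2023
Tina Williams | 2023
Alice Johnson | 2015
Eve Johnson | 2020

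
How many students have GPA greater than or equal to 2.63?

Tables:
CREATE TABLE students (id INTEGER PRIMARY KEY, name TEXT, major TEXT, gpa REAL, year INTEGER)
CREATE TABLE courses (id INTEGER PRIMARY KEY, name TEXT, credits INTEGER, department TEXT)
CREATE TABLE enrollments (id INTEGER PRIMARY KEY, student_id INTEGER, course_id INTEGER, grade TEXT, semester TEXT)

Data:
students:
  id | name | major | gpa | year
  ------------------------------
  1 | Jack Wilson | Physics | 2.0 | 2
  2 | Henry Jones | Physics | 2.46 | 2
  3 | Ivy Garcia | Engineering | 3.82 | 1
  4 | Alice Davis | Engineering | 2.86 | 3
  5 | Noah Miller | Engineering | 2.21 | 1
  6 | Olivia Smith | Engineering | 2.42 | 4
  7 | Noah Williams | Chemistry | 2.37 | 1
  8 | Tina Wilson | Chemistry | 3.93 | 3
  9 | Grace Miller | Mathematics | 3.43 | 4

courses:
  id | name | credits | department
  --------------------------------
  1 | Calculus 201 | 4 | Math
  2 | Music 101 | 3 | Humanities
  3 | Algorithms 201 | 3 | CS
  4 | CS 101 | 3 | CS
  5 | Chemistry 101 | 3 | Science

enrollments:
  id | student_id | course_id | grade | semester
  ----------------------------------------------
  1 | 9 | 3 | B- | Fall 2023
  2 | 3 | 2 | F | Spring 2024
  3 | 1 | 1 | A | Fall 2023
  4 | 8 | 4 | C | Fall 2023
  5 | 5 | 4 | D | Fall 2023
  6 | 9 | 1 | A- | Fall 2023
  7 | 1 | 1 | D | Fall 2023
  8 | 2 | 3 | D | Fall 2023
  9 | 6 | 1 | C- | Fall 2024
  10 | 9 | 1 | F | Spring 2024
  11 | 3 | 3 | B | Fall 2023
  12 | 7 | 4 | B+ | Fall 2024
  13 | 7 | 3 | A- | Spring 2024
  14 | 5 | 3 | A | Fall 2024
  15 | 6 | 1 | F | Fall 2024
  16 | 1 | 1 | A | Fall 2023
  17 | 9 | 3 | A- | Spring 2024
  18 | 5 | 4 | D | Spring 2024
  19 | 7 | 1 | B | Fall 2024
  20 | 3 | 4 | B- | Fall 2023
SELECT COUNT(*) FROM students WHERE gpa >= 2.63

Execution result:
4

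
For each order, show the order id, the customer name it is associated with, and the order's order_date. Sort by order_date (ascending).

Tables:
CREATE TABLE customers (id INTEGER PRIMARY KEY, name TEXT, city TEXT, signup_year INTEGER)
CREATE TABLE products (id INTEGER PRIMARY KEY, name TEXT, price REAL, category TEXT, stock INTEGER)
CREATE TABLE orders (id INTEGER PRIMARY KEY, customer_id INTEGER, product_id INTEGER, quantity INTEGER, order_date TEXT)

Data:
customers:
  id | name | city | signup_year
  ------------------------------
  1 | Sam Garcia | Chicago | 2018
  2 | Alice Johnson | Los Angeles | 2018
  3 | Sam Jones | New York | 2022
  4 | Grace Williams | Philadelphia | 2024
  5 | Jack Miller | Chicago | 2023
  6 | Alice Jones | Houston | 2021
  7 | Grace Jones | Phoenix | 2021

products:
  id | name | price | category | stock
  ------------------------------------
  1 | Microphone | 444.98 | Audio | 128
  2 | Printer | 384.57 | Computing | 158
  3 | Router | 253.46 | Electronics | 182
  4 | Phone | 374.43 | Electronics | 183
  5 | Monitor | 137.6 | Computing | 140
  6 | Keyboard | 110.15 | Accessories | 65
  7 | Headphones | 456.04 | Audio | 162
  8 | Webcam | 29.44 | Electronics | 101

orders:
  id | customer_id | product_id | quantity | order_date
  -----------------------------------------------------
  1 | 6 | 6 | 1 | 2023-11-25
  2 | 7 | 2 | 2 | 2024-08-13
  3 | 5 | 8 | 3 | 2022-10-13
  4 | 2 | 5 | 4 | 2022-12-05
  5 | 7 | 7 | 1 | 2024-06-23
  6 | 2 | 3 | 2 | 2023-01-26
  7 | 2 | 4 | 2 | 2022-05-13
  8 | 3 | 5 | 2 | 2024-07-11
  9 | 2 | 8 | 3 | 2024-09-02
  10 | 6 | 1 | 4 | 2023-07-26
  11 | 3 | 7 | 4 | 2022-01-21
SELECT c.id, p.name AS customer, c.order_date FROM orders c JOIN customers p ON c.customer_id = p.id ORDER BY c.order_date ASC

Execution result:
id | customer | order_date
11 | Sam Jones | 2022-01-21
7 | Alice Johnson | 2022-05-13
3 | Jack Miller | 2022-10-13
4 | Alice Johnson | 2022-12-05
6 | Alice Johnson | 2023-01-26
10 | Alice Jones | 2023-07-26
1 | Alice Jones | 2023-11-25
5 | Grace Jones | 2024-06-23
8 | Sam Jones | 2024-07-11
2 | Grace Jones | 2024-08-13
9 | Alice Johnson | 2024-09-02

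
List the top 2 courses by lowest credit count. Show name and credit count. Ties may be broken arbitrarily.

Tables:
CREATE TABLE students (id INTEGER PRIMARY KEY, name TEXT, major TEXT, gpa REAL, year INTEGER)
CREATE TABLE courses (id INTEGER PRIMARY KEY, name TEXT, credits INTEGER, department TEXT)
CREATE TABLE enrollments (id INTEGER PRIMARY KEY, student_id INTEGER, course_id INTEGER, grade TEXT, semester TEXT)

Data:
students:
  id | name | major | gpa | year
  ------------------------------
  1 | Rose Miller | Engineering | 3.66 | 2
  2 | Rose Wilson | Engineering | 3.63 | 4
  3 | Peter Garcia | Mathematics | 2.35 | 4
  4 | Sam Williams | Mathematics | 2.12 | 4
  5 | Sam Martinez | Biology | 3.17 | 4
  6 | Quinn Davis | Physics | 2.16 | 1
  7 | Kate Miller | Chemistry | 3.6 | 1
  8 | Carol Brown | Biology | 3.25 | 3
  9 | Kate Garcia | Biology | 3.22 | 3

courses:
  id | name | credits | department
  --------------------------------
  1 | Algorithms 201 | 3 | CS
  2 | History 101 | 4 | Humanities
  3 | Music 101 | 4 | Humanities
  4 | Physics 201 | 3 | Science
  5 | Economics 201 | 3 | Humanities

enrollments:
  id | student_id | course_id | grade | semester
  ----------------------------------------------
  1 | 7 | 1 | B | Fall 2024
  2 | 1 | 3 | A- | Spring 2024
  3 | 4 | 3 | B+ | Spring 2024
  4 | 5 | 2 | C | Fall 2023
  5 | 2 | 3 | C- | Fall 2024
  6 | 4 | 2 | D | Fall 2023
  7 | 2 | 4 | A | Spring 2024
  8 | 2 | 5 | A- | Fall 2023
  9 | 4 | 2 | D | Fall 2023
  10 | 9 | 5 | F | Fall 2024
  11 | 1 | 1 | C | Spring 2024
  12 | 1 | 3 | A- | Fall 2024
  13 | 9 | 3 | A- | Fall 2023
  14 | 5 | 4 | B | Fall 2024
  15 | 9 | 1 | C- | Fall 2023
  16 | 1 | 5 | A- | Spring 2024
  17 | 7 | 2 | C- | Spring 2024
SELECT name, credits FROM courses ORDER BY credits ASC LIMIT 2

Execution result:
name | credits
Algorithms 201 | 3
Physics 201 | 3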